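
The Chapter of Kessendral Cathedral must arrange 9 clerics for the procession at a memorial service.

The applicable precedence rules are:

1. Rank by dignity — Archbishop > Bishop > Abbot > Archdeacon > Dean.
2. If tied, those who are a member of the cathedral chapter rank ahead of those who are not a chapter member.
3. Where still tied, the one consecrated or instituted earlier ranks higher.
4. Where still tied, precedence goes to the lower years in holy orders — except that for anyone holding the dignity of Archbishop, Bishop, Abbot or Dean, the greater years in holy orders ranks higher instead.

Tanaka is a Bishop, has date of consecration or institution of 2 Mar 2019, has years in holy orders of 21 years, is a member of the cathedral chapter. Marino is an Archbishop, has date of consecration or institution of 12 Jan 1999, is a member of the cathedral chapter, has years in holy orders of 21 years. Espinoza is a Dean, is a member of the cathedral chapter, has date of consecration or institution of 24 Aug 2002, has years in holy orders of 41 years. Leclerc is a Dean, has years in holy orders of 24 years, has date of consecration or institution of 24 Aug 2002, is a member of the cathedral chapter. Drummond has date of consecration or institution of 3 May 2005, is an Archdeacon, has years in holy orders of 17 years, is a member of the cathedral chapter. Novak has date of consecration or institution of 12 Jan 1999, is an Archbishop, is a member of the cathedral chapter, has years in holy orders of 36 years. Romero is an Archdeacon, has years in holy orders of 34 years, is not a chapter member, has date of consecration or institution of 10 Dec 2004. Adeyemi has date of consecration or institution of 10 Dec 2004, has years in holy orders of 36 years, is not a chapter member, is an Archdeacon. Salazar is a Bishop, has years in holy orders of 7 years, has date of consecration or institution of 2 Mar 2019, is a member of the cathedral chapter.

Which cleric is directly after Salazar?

Drummond

By dignity: Novak and Marino (Archbishop); then Tanaka and Salazar (Bishop); then Drummond, Romero and Adeyemi (Archdeacon); then Espinoza and Leclerc (Dean).
Novak and Marino are each a member of the cathedral chapter, so the next rule applies.
Novak and Marino both have date of consecration or institution 12 Jan 1999, so the next rule applies.
Among Novak and Marino, by years in holy orders (higher first) (reversed rule for this group): Novak (36 years) before Marino (21 years).
Tanaka and Salazar are each a member of the cathedral chapter, so the next rule applies.
Tanaka and Salazar both have date of consecration or institution 2 Mar 2019, so the next rule applies.
Among Tanaka and Salazar, by years in holy orders (higher first) (reversed rule for this group): Tanaka (21 years) before Salazar (7 years).
Among Drummond, Romero and Adeyemi, a member of the cathedral chapter before not a chapter member: Drummond (a member of the cathedral chapter) before Romero and Adeyemi (not a chapter member).
Romero and Adeyemi both have date of consecration or institution 10 Dec 2004, so the next rule applies.
Among Romero and Adeyemi, by years in holy orders (lower first): Romero (34 years) before Adeyemi (36 years).
Espinoza and Leclerc are each a member of the cathedral chapter, so the next rule applies.
Espinoza and Leclerc both have date of consecration or institution 24 Aug 2002, so the next rule applies.
Among Espinoza and Leclerc, by years in holy orders (higher first) (reversed rule for this group): Espinoza (41 years) before Leclerc (24 years).
Order: Novak, Marino, Tanaka, Salazar, Drummond, Romero, Adeyemi, Espinoza, Leclerc.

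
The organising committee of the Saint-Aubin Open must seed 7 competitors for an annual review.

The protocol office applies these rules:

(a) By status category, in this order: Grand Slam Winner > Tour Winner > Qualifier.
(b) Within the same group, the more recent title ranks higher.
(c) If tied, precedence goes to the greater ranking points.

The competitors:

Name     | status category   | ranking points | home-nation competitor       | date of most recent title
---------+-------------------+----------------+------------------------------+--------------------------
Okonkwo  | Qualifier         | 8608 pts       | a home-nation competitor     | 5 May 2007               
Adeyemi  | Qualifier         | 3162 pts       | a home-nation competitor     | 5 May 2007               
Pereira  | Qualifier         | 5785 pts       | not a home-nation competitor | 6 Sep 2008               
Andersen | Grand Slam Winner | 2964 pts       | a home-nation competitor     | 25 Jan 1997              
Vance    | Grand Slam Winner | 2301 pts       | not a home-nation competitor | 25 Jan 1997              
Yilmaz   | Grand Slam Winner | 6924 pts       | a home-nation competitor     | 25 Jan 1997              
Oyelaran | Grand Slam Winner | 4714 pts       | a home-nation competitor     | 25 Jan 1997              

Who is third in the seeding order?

Andersen

By status category: Yilmaz, Oyelaran, Andersen and Vance (Grand Slam Winner); then Pereira, Okonkwo and Adeyemi (Qualifier).
Yilmaz, Oyelaran, Andersen and Vance all have date of most recent title 25 Jan 1997, so the next rule applies.
Among Yilmaz, Oyelaran, Andersen and Vance, by ranking points (higher first): Yilmaz (6924 pts) before Oyelaran (4714 pts) before Andersen (2964 pts) before Vance (2301 pts).
Among Pereira, Okonkwo and Adeyemi, by date of most recent title (later first): Pereira (6 Sep 2008) before Okonkwo and Adeyemi (5 May 2007).
Among Okonkwo and Adeyemi, by ranking points (higher first): Okonkwo (8608 pts) before Adeyemi (3162 pts).
Order: Yilmaz, Oyelaran, Andersen, Vance, Pereira, Okonkwo, Adeyemi.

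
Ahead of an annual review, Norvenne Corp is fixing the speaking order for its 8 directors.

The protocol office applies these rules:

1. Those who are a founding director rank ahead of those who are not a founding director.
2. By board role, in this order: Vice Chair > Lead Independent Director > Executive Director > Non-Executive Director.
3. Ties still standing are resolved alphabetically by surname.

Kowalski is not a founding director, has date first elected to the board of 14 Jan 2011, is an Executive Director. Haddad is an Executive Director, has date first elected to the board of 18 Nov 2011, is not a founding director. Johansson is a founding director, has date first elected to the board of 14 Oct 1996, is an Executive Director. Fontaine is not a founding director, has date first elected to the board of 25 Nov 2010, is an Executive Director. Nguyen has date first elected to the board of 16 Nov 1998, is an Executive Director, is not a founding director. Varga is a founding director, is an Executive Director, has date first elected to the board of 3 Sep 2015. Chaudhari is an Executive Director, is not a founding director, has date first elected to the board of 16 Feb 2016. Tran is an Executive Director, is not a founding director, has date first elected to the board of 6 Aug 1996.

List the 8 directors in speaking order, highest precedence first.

Johansson, Varga, Chaudhari, Fontaine, Haddad, Kowalski, Nguyen, Tran

By the first rule: Johansson and Varga (both a founding director); then Chaudhari, Fontaine, Haddad, Kowalski, Nguyen and Tran (each not a founding director).
Johansson and Varga are each Executive Director, so the next rule applies.
Among Johansson and Varga, alphabetically by surname: Johansson before Varga.
Chaudhari, Fontaine, Haddad, Kowalski, Nguyen and Tran are each Executive Director, so the next rule applies.
Among Chaudhari, Fontaine, Haddad, Kowalski, Nguyen and Tran, alphabetically by surname: Chaudhari before Fontaine before Haddad before Kowalski before Nguyen before Tran.
Full order: Johansson, Varga, Chaudhari, Fontaine, Haddad, Kowalski, Nguyen, Tran.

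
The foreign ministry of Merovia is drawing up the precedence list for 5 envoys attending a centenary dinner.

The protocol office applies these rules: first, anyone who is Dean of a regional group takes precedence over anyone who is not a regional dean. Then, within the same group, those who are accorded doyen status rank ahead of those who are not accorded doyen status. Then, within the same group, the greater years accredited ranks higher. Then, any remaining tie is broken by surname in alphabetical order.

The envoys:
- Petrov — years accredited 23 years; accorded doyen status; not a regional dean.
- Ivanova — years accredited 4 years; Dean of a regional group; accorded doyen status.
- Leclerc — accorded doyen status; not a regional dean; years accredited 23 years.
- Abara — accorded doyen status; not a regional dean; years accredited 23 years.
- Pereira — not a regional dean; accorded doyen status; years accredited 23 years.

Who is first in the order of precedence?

By the first rule: Ivanova (Dean of a regional group); then Abara, Leclerc, Pereira and Petrov (each not a regional dean).
Abara, Leclerc, Pereira and Petrov are each accorded doyen status, so the next rule applies.
Abara, Leclerc, Pereira and Petrov all have years accredited 23 years, so the next rule applies.
Among Abara, Leclerc, Pereira and Petrov, alphabetically by surname: Abara before Leclerc before Pereira before Petrov.
Order: Ivanova, Abara, Leclerc, Pereira, Petrov.

Ivanova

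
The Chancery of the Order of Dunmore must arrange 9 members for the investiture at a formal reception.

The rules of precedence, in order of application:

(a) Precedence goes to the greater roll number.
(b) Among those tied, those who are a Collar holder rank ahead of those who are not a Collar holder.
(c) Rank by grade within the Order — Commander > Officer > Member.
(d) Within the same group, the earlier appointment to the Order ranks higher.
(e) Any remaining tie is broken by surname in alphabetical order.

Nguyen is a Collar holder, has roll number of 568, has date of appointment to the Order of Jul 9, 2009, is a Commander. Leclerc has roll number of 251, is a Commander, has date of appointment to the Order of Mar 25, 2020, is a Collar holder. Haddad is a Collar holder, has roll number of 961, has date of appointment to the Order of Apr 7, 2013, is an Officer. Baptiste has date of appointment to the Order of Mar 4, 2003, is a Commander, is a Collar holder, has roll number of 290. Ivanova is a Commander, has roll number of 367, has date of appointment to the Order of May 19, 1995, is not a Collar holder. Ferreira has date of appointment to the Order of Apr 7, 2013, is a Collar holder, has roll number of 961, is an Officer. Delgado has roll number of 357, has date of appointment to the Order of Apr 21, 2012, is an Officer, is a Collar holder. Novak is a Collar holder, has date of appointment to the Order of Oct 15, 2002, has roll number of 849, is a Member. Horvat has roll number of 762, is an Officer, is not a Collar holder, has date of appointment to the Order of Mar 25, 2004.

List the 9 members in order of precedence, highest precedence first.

Ferreira, Haddad, Novak, Horvat, Nguyen, Ivanova, Delgado, Baptiste, Leclerc

By roll number (higher first): Ferreira and Haddad (both 961); then Novak (849); then Horvat (762); then Nguyen (568); then Ivanova (367); then Delgado (357); then Baptiste (290); then Leclerc (251).
Ferreira and Haddad are each a Collar holder, so the next rule applies.
Ferreira and Haddad are each Officer, so the next rule applies.
Ferreira and Haddad both have date of appointment to the Order Apr 7, 2013, so the next rule applies.
Among Ferreira and Haddad, alphabetically by surname: Ferreira before Haddad.
Full order: Ferreira, Haddad, Novak, Horvat, Nguyen, Ivanova, Delgado, Baptiste, Leclerc.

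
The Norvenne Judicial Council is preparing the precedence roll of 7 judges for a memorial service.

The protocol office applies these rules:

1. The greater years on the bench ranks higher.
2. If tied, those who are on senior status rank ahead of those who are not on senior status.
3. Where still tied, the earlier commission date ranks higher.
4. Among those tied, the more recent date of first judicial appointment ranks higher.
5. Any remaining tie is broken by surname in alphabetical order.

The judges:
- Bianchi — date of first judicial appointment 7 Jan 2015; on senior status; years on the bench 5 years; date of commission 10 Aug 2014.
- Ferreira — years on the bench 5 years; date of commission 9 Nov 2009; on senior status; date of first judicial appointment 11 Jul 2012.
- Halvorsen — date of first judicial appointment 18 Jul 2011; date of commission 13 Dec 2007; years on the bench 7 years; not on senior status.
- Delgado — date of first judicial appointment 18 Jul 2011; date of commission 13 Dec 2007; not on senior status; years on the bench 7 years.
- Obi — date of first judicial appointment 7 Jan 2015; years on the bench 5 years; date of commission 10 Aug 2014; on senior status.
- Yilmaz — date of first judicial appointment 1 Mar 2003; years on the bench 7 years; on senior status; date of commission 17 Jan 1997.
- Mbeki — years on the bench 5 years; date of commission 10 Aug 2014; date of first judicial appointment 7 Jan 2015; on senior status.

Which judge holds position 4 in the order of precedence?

By years on the bench (higher first): Yilmaz, Delgado and Halvorsen (each 7 years); then Ferreira, Bianchi, Mbeki and Obi (each 5 years).
Among Yilmaz, Delgado and Halvorsen, on senior status before not on senior status: Yilmaz (on senior status) before Delgado and Halvorsen (not on senior status).
Delgado and Halvorsen both have date of commission 13 Dec 2007, so the next rule applies.
Delgado and Halvorsen both have date of first judicial appointment 18 Jul 2011, so the next rule applies.
Among Delgado and Halvorsen, alphabetically by surname: Delgado before Halvorsen.
Ferreira, Bianchi, Mbeki and Obi are each on senior status, so the next rule applies.
Among Ferreira, Bianchi, Mbeki and Obi, by date of commission (earlier first): Ferreira (9 Nov 2009) before Bianchi, Mbeki and Obi (10 Aug 2014).
Bianchi, Mbeki and Obi all have date of first judicial appointment 7 Jan 2015, so the next rule applies.
Among Bianchi, Mbeki and Obi, alphabetically by surname: Bianchi before Mbeki before Obi.
Order: Yilmaz, Delgado, Halvorsen, Ferreira, Bianchi, Mbeki, Obi.

Ferreira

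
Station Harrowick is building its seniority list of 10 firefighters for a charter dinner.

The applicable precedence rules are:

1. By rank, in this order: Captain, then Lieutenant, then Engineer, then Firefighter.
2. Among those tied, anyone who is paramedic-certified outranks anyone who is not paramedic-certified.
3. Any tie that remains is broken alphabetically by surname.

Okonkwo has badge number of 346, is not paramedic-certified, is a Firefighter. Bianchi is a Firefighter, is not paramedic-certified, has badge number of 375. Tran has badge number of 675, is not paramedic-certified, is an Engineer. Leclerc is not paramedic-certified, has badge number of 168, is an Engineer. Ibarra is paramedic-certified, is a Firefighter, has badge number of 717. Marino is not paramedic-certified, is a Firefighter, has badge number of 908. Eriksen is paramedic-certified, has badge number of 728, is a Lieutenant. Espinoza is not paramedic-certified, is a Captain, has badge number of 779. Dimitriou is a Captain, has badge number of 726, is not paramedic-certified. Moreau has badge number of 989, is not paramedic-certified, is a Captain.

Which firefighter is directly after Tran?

Ibarra

By rank: Dimitriou, Espinoza and Moreau (Captain); then Eriksen (Lieutenant); then Leclerc and Tran (Engineer); then Ibarra, Bianchi, Marino and Okonkwo (Firefighter).
Dimitriou, Espinoza and Moreau are each not paramedic-certified, so the next rule applies.
Among Dimitriou, Espinoza and Moreau, alphabetically by surname: Dimitriou before Espinoza before Moreau.
Leclerc and Tran are each not paramedic-certified, so the next rule applies.
Among Leclerc and Tran, alphabetically by surname: Leclerc before Tran.
Among Ibarra, Bianchi, Marino and Okonkwo, paramedic-certified before not paramedic-certified: Ibarra (paramedic-certified) before Bianchi, Marino and Okonkwo (not paramedic-certified).
Among Bianchi, Marino and Okonkwo, alphabetically by surname: Bianchi before Marino before Okonkwo.
Order: Dimitriou, Espinoza, Moreau, Eriksen, Leclerc, Tran, Ibarra, Bianchi, Marino, Okonkwo.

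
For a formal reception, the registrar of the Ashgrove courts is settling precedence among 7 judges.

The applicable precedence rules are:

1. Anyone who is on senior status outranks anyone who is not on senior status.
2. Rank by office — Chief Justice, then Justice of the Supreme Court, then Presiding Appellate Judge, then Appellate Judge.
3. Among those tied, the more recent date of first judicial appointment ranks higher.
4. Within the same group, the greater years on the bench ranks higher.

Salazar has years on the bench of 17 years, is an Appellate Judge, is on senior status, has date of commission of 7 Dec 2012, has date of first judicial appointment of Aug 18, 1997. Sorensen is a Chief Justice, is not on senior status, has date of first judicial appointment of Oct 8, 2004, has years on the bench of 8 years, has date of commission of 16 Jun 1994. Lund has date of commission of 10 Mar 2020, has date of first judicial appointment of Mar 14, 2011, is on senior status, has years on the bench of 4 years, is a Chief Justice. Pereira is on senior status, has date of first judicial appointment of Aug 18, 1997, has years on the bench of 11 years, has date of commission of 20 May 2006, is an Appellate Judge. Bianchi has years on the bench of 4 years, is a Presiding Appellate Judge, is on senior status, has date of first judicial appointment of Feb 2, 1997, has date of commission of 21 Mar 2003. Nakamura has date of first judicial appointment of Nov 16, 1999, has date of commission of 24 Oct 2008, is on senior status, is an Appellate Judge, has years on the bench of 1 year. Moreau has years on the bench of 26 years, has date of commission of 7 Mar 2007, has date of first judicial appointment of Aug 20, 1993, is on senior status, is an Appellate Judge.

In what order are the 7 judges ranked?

By the first rule: Lund, Bianchi, Nakamura, Salazar, Pereira and Moreau (each on senior status); then Sorensen (not on senior status).
Among Lund, Bianchi, Nakamura, Salazar, Pereira and Moreau, by office: Lund (Chief Justice) before Bianchi (Presiding Appellate Judge) before Nakamura, Salazar, Pereira and Moreau (Appellate Judge).
Among Nakamura, Salazar, Pereira and Moreau, by date of first judicial appointment (later first): Nakamura (Nov 16, 1999) before Salazar and Pereira (Aug 18, 1997) before Moreau (Aug 20, 1993).
Among Salazar and Pereira, by years on the bench (higher first): Salazar (17 years) before Pereira (11 years).
Full order: Lund, Bianchi, Nakamura, Salazar, Pereira, Moreau, Sorensen.

Lund, Bianchi, Nakamura, Salazar, Pereira, Moreau, Sorensen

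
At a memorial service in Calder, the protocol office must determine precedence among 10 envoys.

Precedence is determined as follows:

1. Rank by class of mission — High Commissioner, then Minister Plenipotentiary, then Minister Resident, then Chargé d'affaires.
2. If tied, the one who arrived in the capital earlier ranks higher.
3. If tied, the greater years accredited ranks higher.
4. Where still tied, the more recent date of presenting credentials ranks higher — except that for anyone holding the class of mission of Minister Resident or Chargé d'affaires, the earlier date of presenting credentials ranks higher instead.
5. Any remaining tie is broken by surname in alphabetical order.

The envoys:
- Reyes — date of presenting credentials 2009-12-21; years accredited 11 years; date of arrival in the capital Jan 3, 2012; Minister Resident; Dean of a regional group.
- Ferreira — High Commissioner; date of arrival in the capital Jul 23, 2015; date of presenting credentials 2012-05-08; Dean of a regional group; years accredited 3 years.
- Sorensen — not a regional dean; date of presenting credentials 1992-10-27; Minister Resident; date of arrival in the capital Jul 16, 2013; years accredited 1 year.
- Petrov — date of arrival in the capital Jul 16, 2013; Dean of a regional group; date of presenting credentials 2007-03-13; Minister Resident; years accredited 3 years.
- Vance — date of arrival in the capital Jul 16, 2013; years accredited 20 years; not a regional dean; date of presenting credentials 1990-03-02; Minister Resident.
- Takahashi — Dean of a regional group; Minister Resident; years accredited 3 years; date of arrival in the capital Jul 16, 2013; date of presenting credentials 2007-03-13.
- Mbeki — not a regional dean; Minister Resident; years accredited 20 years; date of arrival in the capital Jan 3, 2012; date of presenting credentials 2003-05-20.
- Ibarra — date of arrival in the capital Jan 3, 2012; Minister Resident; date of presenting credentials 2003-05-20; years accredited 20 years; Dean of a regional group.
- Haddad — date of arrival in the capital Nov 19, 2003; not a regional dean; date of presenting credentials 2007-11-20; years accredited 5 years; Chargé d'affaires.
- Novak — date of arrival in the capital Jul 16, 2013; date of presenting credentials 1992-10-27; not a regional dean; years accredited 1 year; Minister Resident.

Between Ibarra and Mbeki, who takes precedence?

By class of mission: Ferreira (High Commissioner); then Ibarra, Mbeki, Reyes, Vance, Petrov, Takahashi, Novak and Sorensen (Minister Resident); then Haddad (Chargé d'affaires).
Among Ibarra, Mbeki, Reyes, Vance, Petrov, Takahashi, Novak and Sorensen, by date of arrival in the capital (earlier first): Ibarra, Mbeki and Reyes (Jan 3, 2012) before Vance, Petrov, Takahashi, Novak and Sorensen (Jul 16, 2013).
Among Ibarra, Mbeki and Reyes, by years accredited (higher first): Ibarra and Mbeki (20 years) before Reyes (11 years).
Ibarra and Mbeki both have date of presenting credentials 2003-05-20, so the next rule applies.
Among Ibarra and Mbeki, alphabetically by surname: Ibarra before Mbeki.
Among Vance, Petrov, Takahashi, Novak and Sorensen, by years accredited (higher first): Vance (20 years) before Petrov and Takahashi (3 years) before Novak and Sorensen (1 year).
Petrov and Takahashi both have date of presenting credentials 2007-03-13, so the next rule applies.
Among Petrov and Takahashi, alphabetically by surname: Petrov before Takahashi.
Novak and Sorensen both have date of presenting credentials 1992-10-27, so the next rule applies.
Among Novak and Sorensen, alphabetically by surname: Novak before Sorensen.
So Ibarra takes precedence.

Ibarra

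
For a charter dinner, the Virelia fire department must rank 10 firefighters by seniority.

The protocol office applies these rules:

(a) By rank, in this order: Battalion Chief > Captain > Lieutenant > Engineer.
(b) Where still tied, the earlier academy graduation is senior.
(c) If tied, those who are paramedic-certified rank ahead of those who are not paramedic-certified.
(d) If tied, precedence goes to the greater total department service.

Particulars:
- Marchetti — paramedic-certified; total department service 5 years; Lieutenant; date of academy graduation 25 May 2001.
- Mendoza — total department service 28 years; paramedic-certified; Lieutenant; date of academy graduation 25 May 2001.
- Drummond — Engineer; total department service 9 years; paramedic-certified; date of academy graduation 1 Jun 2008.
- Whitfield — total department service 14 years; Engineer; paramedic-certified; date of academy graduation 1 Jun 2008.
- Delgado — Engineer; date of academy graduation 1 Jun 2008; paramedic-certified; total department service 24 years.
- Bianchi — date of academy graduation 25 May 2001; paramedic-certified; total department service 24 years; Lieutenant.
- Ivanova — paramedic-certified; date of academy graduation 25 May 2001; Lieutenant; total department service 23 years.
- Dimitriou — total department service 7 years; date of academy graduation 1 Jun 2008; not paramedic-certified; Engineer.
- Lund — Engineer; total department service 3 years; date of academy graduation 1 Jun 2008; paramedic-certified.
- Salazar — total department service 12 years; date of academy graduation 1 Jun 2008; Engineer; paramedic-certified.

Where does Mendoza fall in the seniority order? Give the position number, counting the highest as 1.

By rank: Mendoza, Bianchi, Ivanova and Marchetti (Lieutenant); then Delgado, Whitfield, Salazar, Drummond, Lund and Dimitriou (Engineer).
Mendoza, Bianchi, Ivanova and Marchetti all have date of academy graduation 25 May 2001, so the next rule applies.
Mendoza, Bianchi, Ivanova and Marchetti are each paramedic-certified, so the next rule applies.
Among Mendoza, Bianchi, Ivanova and Marchetti, by total department service (higher first): Mendoza (28 years) before Bianchi (24 years) before Ivanova (23 years) before Marchetti (5 years).
Delgado, Whitfield, Salazar, Drummond, Lund and Dimitriou all have date of academy graduation 1 Jun 2008, so the next rule applies.
Among Delgado, Whitfield, Salazar, Drummond, Lund and Dimitriou, paramedic-certified before not paramedic-certified: Delgado, Whitfield, Salazar, Drummond and Lund (paramedic-certified) before Dimitriou (not paramedic-certified).
Among Delgado, Whitfield, Salazar, Drummond and Lund, by total department service (higher first): Delgado (24 years) before Whitfield (14 years) before Salazar (12 years) before Drummond (9 years) before Lund (3 years).
Order: Mendoza, Bianchi, Ivanova, Marchetti, Delgado, Whitfield, Salazar, Drummond, Lund, Dimitriou. So position 1.

1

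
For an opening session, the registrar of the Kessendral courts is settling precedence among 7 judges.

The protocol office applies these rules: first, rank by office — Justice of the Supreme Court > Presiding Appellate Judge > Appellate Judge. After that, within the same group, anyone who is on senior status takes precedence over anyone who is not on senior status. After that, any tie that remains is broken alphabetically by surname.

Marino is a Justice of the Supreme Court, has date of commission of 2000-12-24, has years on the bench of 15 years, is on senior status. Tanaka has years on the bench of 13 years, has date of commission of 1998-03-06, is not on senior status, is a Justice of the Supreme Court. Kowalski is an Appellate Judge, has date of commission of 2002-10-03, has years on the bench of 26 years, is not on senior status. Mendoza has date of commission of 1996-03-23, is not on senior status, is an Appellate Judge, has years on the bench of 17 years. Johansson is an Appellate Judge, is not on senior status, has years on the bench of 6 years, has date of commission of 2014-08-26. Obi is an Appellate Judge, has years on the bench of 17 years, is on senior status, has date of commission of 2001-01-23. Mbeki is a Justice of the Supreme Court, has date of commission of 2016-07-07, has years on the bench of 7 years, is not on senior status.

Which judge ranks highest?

By office: Marino, Mbeki and Tanaka (Justice of the Supreme Court); then Obi, Johansson, Kowalski and Mendoza (Appellate Judge).
Among Marino, Mbeki and Tanaka, on senior status before not on senior status: Marino (on senior status) before Mbeki and Tanaka (not on senior status).
Among Mbeki and Tanaka, alphabetically by surname: Mbeki before Tanaka.
Among Obi, Johansson, Kowalski and Mendoza, on senior status before not on senior status: Obi (on senior status) before Johansson, Kowalski and Mendoza (not on senior status).
Among Johansson, Kowalski and Mendoza, alphabetically by surname: Johansson before Kowalski before Mendoza.
Order: Marino, Mbeki, Tanaka, Obi, Johansson, Kowalski, Mendoza.

Marino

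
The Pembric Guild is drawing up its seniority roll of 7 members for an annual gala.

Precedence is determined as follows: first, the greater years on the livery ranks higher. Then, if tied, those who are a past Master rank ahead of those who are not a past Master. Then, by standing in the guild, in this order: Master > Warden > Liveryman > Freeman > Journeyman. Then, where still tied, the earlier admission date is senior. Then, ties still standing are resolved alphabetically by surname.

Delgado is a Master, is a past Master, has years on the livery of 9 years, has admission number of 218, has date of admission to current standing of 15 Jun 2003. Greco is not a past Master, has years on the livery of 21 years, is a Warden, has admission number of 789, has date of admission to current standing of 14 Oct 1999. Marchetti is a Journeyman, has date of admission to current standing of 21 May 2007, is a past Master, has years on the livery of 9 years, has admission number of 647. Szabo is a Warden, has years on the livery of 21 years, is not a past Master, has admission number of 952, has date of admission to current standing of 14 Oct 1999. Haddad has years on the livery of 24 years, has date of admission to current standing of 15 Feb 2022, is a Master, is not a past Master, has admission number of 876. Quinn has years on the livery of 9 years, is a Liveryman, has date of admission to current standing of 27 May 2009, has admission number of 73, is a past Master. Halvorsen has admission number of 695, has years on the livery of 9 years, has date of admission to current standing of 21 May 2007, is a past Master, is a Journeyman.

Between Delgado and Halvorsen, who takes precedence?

By years on the livery (higher first): Haddad (24 years); then Greco and Szabo (both 21 years); then Delgado, Quinn, Halvorsen and Marchetti (each 9 years).
Greco and Szabo are each not a past Master, so the next rule applies.
Greco and Szabo are each Warden, so the next rule applies.
Greco and Szabo both have date of admission to current standing 14 Oct 1999, so the next rule applies.
Among Greco and Szabo, alphabetically by surname: Greco before Szabo.
Delgado, Quinn, Halvorsen and Marchetti are each a past Master, so the next rule applies.
Among Delgado, Quinn, Halvorsen and Marchetti, by standing in the guild: Delgado (Master) before Quinn (Liveryman) before Halvorsen and Marchetti (Journeyman).
Halvorsen and Marchetti both have date of admission to current standing 21 May 2007, so the next rule applies.
Among Halvorsen and Marchetti, alphabetically by surname: Halvorsen before Marchetti.
So Delgado takes precedence.

Delgado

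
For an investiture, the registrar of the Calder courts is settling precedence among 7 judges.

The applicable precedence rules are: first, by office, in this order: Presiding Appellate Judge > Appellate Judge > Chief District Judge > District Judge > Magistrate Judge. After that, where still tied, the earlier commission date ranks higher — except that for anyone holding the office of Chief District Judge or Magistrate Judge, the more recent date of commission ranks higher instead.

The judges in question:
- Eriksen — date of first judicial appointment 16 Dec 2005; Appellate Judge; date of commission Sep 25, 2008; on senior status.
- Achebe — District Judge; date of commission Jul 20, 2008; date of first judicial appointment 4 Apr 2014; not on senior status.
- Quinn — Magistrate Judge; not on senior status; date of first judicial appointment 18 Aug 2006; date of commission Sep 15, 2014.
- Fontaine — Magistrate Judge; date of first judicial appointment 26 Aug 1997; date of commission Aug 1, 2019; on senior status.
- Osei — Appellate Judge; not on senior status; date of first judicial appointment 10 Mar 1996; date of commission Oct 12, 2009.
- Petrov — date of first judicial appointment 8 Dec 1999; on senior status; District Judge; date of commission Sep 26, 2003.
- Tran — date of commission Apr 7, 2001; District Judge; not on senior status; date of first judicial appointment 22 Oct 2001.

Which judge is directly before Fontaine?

By office: Eriksen and Osei (Appellate Judge); then Tran, Petrov and Achebe (District Judge); then Fontaine and Quinn (Magistrate Judge).
Among Eriksen and Osei, by date of commission (earlier first): Eriksen (Sep 25, 2008) before Osei (Oct 12, 2009).
Among Tran, Petrov and Achebe, by date of commission (earlier first): Tran (Apr 7, 2001) before Petrov (Sep 26, 2003) before Achebe (Jul 20, 2008).
Among Fontaine and Quinn, by date of commission (later first) (reversed rule for this group): Fontaine (Aug 1, 2019) before Quinn (Sep 15, 2014).
Order: Eriksen, Osei, Tran, Petrov, Achebe, Fontaine, Quinn.

Achebe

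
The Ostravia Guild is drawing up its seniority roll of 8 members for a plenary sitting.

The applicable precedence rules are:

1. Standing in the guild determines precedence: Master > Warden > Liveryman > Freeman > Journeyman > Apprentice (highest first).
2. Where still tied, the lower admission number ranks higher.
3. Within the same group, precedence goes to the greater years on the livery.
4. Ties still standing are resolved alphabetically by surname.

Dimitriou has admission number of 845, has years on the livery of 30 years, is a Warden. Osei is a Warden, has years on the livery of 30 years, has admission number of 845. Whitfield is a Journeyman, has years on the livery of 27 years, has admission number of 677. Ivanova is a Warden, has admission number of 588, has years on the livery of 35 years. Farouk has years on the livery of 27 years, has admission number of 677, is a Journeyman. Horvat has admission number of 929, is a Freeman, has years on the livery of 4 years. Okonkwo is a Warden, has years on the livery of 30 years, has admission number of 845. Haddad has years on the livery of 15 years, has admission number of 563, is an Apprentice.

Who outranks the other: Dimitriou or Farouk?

By standing in the guild: Ivanova, Dimitriou, Okonkwo and Osei (Warden); then Horvat (Freeman); then Farouk and Whitfield (Journeyman); then Haddad (Apprentice).
Among Ivanova, Dimitriou, Okonkwo and Osei, by admission number (lower first): Ivanova (588) before Dimitriou, Okonkwo and Osei (845).
Dimitriou, Okonkwo and Osei all have years on the livery 30 years, so the next rule applies.
Among Dimitriou, Okonkwo and Osei, alphabetically by surname: Dimitriou before Okonkwo before Osei.
Farouk and Whitfield both have admission number 677, so the next rule applies.
Farouk and Whitfield both have years on the livery 27 years, so the next rule applies.
Among Farouk and Whitfield, alphabetically by surname: Farouk before Whitfield.
So Dimitriou takes precedence.

Dimitriou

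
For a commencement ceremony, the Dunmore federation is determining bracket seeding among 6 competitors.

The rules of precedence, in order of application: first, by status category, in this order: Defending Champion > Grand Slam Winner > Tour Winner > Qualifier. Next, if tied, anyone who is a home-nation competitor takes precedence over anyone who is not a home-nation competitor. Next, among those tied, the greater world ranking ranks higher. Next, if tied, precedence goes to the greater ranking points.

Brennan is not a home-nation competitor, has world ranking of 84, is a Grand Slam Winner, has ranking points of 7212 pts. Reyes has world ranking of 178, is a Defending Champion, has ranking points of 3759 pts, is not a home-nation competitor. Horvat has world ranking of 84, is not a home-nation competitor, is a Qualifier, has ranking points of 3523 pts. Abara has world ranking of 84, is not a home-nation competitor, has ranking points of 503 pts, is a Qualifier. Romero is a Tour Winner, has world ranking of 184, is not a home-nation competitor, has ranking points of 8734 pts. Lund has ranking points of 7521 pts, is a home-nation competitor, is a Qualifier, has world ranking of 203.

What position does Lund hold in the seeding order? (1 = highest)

4

By status category: Reyes (Defending Champion); then Brennan (Grand Slam Winner); then Romero (Tour Winner); then Lund, Horvat and Abara (Qualifier).
Among Lund, Horvat and Abara, a home-nation competitor before not a home-nation competitor: Lund (a home-nation competitor) before Horvat and Abara (not a home-nation competitor).
Horvat and Abara both have world ranking 84, so the next rule applies.
Among Horvat and Abara, by ranking points (higher first): Horvat (3523 pts) before Abara (503 pts).
Order: Reyes, Brennan, Romero, Lund, Horvat, Abara. So position 4.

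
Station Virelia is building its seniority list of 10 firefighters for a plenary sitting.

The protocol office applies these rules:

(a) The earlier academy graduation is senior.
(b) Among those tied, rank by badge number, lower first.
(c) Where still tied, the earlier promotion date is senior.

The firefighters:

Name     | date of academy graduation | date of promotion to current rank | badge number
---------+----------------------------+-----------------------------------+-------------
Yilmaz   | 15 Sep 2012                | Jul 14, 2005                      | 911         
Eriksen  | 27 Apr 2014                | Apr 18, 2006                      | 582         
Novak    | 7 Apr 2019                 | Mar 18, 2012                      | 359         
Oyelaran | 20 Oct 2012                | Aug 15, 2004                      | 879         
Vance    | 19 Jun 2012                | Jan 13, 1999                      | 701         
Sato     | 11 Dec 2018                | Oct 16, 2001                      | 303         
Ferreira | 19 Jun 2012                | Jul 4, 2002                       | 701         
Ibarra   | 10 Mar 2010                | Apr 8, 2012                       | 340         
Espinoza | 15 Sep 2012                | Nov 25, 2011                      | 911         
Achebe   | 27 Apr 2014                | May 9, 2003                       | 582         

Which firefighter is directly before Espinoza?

Yilmaz

By date of academy graduation (earlier first): Ibarra (10 Mar 2010); then Vance and Ferreira (both 19 Jun 2012); then Yilmaz and Espinoza (both 15 Sep 2012); then Oyelaran (20 Oct 2012); then Achebe and Eriksen (both 27 Apr 2014); then Sato (11 Dec 2018); then Novak (7 Apr 2019).
Vance and Ferreira both have badge number 701, so the next rule applies.
Among Vance and Ferreira, by date of promotion to current rank (earlier first): Vance (Jan 13, 1999) before Ferreira (Jul 4, 2002).
Yilmaz and Espinoza both have badge number 911, so the next rule applies.
Among Yilmaz and Espinoza, by date of promotion to current rank (earlier first): Yilmaz (Jul 14, 2005) before Espinoza (Nov 25, 2011).
Achebe and Eriksen both have badge number 582, so the next rule applies.
Among Achebe and Eriksen, by date of promotion to current rank (earlier first): Achebe (May 9, 2003) before Eriksen (Apr 18, 2006).
Order: Ibarra, Vance, Ferreira, Yilmaz, Espinoza, Oyelaran, Achebe, Eriksen, Sato, Novak.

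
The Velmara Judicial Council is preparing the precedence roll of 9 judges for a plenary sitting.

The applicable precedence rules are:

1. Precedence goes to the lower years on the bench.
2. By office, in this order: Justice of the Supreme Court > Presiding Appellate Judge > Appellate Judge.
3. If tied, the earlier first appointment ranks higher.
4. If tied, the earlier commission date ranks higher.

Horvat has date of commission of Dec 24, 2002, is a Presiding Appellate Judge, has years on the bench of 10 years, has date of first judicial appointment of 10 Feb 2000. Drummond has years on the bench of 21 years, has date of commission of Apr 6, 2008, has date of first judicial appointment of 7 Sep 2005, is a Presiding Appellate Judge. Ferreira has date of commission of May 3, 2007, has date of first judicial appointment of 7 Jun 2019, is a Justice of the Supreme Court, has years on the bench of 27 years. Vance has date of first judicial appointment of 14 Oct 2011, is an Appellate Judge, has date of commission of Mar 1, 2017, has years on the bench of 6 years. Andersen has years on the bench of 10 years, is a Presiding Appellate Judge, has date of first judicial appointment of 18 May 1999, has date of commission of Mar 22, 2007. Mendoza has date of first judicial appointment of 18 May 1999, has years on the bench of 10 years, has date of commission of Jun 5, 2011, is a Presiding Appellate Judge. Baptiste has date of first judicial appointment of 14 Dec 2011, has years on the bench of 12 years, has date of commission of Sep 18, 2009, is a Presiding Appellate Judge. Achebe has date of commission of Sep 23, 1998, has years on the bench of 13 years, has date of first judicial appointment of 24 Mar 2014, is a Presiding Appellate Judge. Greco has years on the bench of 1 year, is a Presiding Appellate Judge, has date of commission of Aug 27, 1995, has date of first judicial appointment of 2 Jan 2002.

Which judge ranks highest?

Greco

By years on the bench (lower first): Greco (1 year); then Vance (6 years); then Andersen, Mendoza and Horvat (each 10 years); then Baptiste (12 years); then Achebe (13 years); then Drummond (21 years); then Ferreira (27 years).
Andersen, Mendoza and Horvat are each Presiding Appellate Judge, so the next rule applies.
Among Andersen, Mendoza and Horvat, by date of first judicial appointment (earlier first): Andersen and Mendoza (18 May 1999) before Horvat (10 Feb 2000).
Among Andersen and Mendoza, by date of commission (earlier first): Andersen (Mar 22, 2007) before Mendoza (Jun 5, 2011).
Order: Greco, Vance, Andersen, Mendoza, Horvat, Baptiste, Achebe, Drummond, Ferreira.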